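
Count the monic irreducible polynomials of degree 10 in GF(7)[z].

28245840

x^(7^10) − x is the product of all monic irreducibles of degree dividing 10; Möbius inversion gives N = (1/10) Σ μ(10/d)·7^d.
Divisors of 10: 1, 2, 5, 10; μ(10/d) for each: 1, -1, -1, 1.
Σ = 7^1 − 7^2 − 7^5 + 7^10 = 282458400.
N = 282458400/10 = 28245840.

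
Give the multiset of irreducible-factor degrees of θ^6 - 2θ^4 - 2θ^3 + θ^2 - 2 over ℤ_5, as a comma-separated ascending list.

Write f(θ) = θ^6 - 2θ^4 - 2θ^3 + θ^2 - 2.
Roots in ℤ_5: f(0) = 3; f(1) = 1; f(2) = 3; f(3) = 0 → root; f(4) = 0 → root.
Linear factors from roots: (θ + 2), (θ + 1).
Complete factorization: f(θ) = (θ + 1)·(θ + 2)·(θ^2 + θ + 2)^2.
Factor degrees with multiplicity: 1 + 1 + 2 + 2 = 6.

1, 1, 2, 2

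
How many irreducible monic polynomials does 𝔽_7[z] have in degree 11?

179756976

The number of monic irreducibles of degree 11 over GF(7) is (1/11)·Σ_{d∣11} μ(11/d) 7^d.
Divisors of 11: 1, 11; μ(11/d) for each: -1, 1.
Σ = − 7^1 + 7^11 = 1977326736.
N = 1977326736/11 = 179756976.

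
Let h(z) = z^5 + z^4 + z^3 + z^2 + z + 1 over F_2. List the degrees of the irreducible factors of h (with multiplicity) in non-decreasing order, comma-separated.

Roots in F_2: h(0) = 1; h(1) = 0 → root.
Linear factors from roots: (z + 1).
Complete factorization: h(z) = (z + 1)·(z^2 + z + 1)^2.
Factor degrees with multiplicity: 1 + 2 + 2 = 5.

1, 2, 2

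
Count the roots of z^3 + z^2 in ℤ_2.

2

Write f(z) = z^3 + z^2.
Evaluate at each of the 2 elements of ℤ_2:
f(0) = 0 → root; f(1) = 0 → root.
Roots: {0, 1}.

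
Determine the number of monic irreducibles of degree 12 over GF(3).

44220

Gauss's count: N_{3}(12) = (1/12) Σ_{d|12} μ(12/d)·3^d.
Divisors of 12: 1, 2, 3, 4, 6, 12; μ(12/d) for each: 0, 1, 0, -1, -1, 1.
Σ = 3^2 − 3^4 − 3^6 + 3^12 = 530640.
N = 530640/12 = 44220.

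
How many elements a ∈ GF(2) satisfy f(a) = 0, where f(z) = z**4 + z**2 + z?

Evaluate at each of the 2 elements of GF(2):
f(0) = 0 → root; f(1) = 1.
Roots: {0}.

1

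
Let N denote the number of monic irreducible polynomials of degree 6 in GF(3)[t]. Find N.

By the necklace-counting formula, N_3(6) = (1/6) Σ_{d|6} μ(6/d)·3^d.
Divisors of 6: 1, 2, 3, 6; μ(6/d) for each: 1, -1, -1, 1.
Σ = 3^1 − 3^2 − 3^3 + 3^6 = 696.
N = 696/6 = 116.

116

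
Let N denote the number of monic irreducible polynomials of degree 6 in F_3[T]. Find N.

116

x^(3^6) − x is the product of all monic irreducibles of degree dividing 6; Möbius inversion gives N = (1/6) Σ μ(6/d)·3^d.
Divisors of 6: 1, 2, 3, 6; μ(6/d) for each: 1, -1, -1, 1.
Σ = 3^1 − 3^2 − 3^3 + 3^6 = 696.
N = 696/6 = 116.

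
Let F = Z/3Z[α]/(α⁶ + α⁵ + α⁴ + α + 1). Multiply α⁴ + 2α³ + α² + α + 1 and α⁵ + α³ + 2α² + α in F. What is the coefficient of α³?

Multiply in Z/3Z[α]: (α⁴ + 2α³ + α² + α + 1)·(α⁵ + α³ + 2α² + α) = α⁹ + 2α⁸ + 2α⁷ + 2α⁶ + α⁵ + 2α⁴ + α³ + α.
Reduce using α⁶ ≡ 2α⁵ + 2α⁴ + 2α + 2 (mod α⁶ + α⁵ + α⁴ + α + 1).
Reduced: 2α³ + 2α² + 2.

2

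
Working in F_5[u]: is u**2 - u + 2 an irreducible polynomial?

Write h(u) = u**2 - u + 2.
Check for roots in F_5: h(0) = 2; h(1) = 2; h(2) = 4; h(3) = 3; h(4) = 4.
No roots. A degree-2 polynomial over a field with no linear factor is irreducible.

Yes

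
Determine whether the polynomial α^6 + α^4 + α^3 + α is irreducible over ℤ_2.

No

Write h(α) = α^6 + α^4 + α^3 + α.
Check for roots in ℤ_2: h(0) = 0 → root; h(1) = 0 → root.
h(0) = 0, so (α) divides h(α); h is reducible.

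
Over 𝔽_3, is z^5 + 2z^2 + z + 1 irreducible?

Write g(z) = z^5 + 2z^2 + z + 1.
Check for roots in 𝔽_3: g(0) = 1; g(1) = 2; g(2) = 1.
No roots, so no linear factors.
Monic irreducibles of degree 2 over GF(3): z^2 + 1, z^2 + z + 2, z^2 + 2z + 2.
None of them divide g (all give nonzero remainder).
No irreducible factor of degree ≤ 2 exists, so g is irreducible over GF(3).

Yes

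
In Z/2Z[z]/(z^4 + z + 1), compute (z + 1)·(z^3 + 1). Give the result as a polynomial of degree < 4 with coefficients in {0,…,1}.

z^3

Multiply in Z/2Z[z]: (z + 1)·(z^3 + 1) = z^4 + z^3 + z + 1.
Reduce using z^4 ≡ z + 1 (mod z^4 + z + 1).
Reduced: z^3.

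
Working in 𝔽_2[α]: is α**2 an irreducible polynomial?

No

Write P(α) = α**2.
Check for roots in 𝔽_2: P(0) = 0 → root; P(1) = 1.
P(0) = 0, so (α) divides P(α); P is reducible.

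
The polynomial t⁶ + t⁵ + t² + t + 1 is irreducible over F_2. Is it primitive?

Yes

Write f(t) = t⁶ + t⁵ + t² + t + 1.
|GF(2^6)^×| = 2^6 − 1 = 63. Prime factorization: 63 = 3^2·7.
f is primitive ⇔ t has order 63 in GF(2)[t]/(f), i.e. t^(63/q) ≠ 1 for each prime q | 63.
t^(21) mod f = t⁵ + t³ + t².
t^(9) mod f = t³ + t² + 1.
None equal 1, so t has full order 63; f is primitive.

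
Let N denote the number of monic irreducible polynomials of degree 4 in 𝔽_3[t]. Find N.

By the necklace-counting formula, N_3(4) = (1/4) Σ_{d|4} μ(4/d)·3^d.
Divisors of 4: 1, 2, 4; μ(4/d) for each: 0, -1, 1.
Σ = − 3^2 + 3^4 = 72.
N = 72/4 = 18.

18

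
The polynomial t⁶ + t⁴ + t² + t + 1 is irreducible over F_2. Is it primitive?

No

Write f(t) = t⁶ + t⁴ + t² + t + 1.
|GF(2^6)^×| = 2^6 − 1 = 63. Prime factorization: 63 = 3^2·7.
f is primitive ⇔ t has order 63 in GF(2)[t]/(f), i.e. t^(63/q) ≠ 1 for each prime q | 63.
t^(21) mod f = 1
t^(9) mod f = t⁴ + t² + t.
Since t^(21) = 1, the order of t divides 21 < 63; not primitive.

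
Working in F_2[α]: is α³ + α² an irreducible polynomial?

Write h(α) = α³ + α².
Check for roots in F_2: h(0) = 0 → root; h(1) = 0 → root.
h(0) = 0, so (α) divides h(α); h is reducible.

No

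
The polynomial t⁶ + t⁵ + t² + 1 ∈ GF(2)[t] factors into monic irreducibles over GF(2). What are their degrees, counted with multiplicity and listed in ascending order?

1, 2, 3

Write f(t) = t⁶ + t⁵ + t² + 1.
Roots in GF(2): f(0) = 1; f(1) = 0 → root.
Linear factors from roots: (t + 1).
Complete factorization: f(t) = (t + 1)·(t² + t + 1)·(t³ + t² + 1).
Factor degrees with multiplicity: 1 + 2 + 3 = 6.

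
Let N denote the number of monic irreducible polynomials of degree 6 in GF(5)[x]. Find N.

By the necklace-counting formula, N_5(6) = (1/6) Σ_{d|6} μ(6/d)·5^d.
Divisors of 6: 1, 2, 3, 6; μ(6/d) for each: 1, -1, -1, 1.
Σ = 5^1 − 5^2 − 5^3 + 5^6 = 15480.
N = 15480/6 = 2580.

2580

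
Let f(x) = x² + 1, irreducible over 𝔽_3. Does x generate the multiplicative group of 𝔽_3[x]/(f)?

No

|GF(3^2)^×| = 3^2 − 1 = 8. Prime factorization: 8 = 2^3.
f is primitive ⇔ x has order 8 in GF(3)[x]/(f), i.e. x^(8/q) ≠ 1 for each prime q | 8.
x^(4) mod f = 1
Since x^(4) = 1, the order of x divides 4 < 8; not primitive.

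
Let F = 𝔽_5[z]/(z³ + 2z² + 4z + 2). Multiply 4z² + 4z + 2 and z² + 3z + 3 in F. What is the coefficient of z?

Multiply in 𝔽_5[z]: (4z² + 4z + 2)·(z² + 3z + 3) = 4z⁴ + z³ + z² + 3z + 1.
Reduce using z³ ≡ 3z² + z + 3 (mod z³ + 2z² + 4z + 2).
Reduced: 4z² + 3z.

3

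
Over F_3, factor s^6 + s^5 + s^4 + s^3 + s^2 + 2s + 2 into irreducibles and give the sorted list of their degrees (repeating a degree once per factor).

Write g(s) = s^6 + s^5 + s^4 + s^3 + s^2 + 2s + 2.
Roots in F_3: g(0) = 2; g(1) = 0 → root; g(2) = 1.
Linear factors from roots: (s + 2).
Complete factorization: g(s) = (s + 2)·(s^2 + s + 2)·(s^3 + s^2 + 2).
Factor degrees with multiplicity: 1 + 2 + 3 = 6.

1, 2, 3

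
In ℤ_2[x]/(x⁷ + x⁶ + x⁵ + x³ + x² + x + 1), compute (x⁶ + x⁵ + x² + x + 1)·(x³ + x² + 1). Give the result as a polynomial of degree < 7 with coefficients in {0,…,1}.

x^6 + x^3 + x^2 + x

Multiply in ℤ_2[x]: (x⁶ + x⁵ + x² + x + 1)·(x³ + x² + 1) = x⁹ + x⁷ + x⁶ + x + 1.
Reduce using x⁷ ≡ x⁶ + x⁵ + x³ + x² + x + 1 (mod x⁷ + x⁶ + x⁵ + x³ + x² + x + 1).
Reduced: x⁶ + x³ + x² + x.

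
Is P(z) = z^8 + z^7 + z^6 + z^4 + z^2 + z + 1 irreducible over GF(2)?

Check for roots in GF(2): P(0) = 1; P(1) = 1.
No roots, so no linear factors.
Monic irreducibles of degree 2 over GF(2): z^2 + z + 1.
None of them divide P (all give nonzero remainder).
Monic irreducibles of degree 3 over GF(2): z^3 + z + 1, z^3 + z^2 + 1.
None of them divide P (all give nonzero remainder).
Monic irreducibles of degree 4 over GF(2): z^4 + z + 1, z^4 + z^3 + 1, z^4 + z^3 + z^2 + z + 1.
None of them divide P (all give nonzero remainder).
No irreducible factor of degree ≤ 4 exists, so P is irreducible over GF(2).

Yes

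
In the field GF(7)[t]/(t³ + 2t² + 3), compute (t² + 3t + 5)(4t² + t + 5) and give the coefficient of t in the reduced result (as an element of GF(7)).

1

Multiply in GF(7)[t]: (t² + 3t + 5)·(4t² + t + 5) = 4t⁴ + 6t³ + 6t + 4.
Reduce using t³ ≡ 5t² + 4 (mod t³ + 2t² + 3).
Reduced: 4t² + t + 3.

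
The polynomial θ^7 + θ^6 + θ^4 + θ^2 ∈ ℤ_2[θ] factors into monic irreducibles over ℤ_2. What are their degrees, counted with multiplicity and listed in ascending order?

Write g(θ) = θ^7 + θ^6 + θ^4 + θ^2.
Roots in ℤ_2: g(0) = 0 → root; g(1) = 0 → root.
Linear factors from roots: (θ), (θ + 1).
Complete factorization: g(θ) = (θ + 1)·(θ)^2·(θ^4 + θ + 1).
Factor degrees with multiplicity: 1 + 1 + 1 + 4 = 7.

1, 1, 1, 4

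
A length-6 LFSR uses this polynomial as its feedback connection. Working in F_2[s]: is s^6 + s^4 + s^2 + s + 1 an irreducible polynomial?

Write m(s) = s^6 + s^4 + s^2 + s + 1.
Check for roots in F_2: m(0) = 1; m(1) = 1.
No roots, so no linear factors.
Monic irreducibles of degree 2 over GF(2): s^2 + s + 1.
None of them divide m (all give nonzero remainder).
Monic irreducibles of degree 3 over GF(2): s^3 + s + 1, s^3 + s^2 + 1.
None of them divide m (all give nonzero remainder).
No irreducible factor of degree ≤ 3 exists, so m is irreducible over GF(2).

Yes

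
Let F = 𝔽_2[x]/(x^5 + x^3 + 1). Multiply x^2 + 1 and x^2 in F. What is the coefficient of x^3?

Multiply in 𝔽_2[x]: (x^2 + 1)·(x^2) = x^4 + x^2.
Reduced: x^4 + x^2.

0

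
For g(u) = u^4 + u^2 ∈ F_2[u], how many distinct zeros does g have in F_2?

2

Evaluate at each of the 2 elements of F_2:
g(0) = 0 → root; g(1) = 0 → root.
Roots: {0, 1}.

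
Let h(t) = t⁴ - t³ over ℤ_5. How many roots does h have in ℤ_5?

Evaluate at each of the 5 elements of ℤ_5:
h(0) = 0 → root; h(1) = 0 → root; h(2) = 3; h(3) = 4; h(4) = 2.
Roots: {0, 1}.

2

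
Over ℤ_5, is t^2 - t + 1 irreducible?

Write m(t) = t^2 - t + 1.
Check for roots in ℤ_5: m(0) = 1; m(1) = 1; m(2) = 3; m(3) = 2; m(4) = 3.
No roots. A degree-2 polynomial over a field with no linear factor is irreducible.

Yes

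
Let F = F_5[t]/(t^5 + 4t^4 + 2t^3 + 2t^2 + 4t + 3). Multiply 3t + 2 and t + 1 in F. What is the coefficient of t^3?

0

Multiply in F_5[t]: (3t + 2)·(t + 1) = 3t^2 + 2.
Reduced: 3t^2 + 2.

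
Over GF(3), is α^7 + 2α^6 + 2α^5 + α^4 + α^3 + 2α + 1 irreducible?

Write f(α) = α^7 + 2α^6 + 2α^5 + α^4 + α^3 + 2α + 1.
Check for roots in GF(3): f(0) = 1; f(1) = 1; f(2) = 1.
No roots, so no linear factors.
Monic irreducibles of degree 2 over GF(3): α^2 + 1, α^2 + α + 2, α^2 + 2α + 2.
None of them divide f (all give nonzero remainder).
Degree-3 irreducible divisors: test the 8 monic irreducibles of degree 3 over GF(3).
None of them divide f (all give nonzero remainder).
No irreducible factor of degree ≤ 3 exists, so f is irreducible over GF(3).

Yes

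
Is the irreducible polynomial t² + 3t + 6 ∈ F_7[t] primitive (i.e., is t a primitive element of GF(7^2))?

No

Write f(t) = t² + 3t + 6.
|GF(7^2)^×| = 7^2 − 1 = 48. Prime factorization: 48 = 2^4·3.
f is primitive ⇔ t has order 48 in GF(7)[t]/(f), i.e. t^(48/q) ≠ 1 for each prime q | 48.
t^(24) mod f = 6.
t^(16) mod f = 1
Since t^(16) = 1, the order of t divides 16 < 48; not primitive.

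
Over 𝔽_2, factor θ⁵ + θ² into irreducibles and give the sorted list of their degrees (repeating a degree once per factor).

1, 1, 1, 2

Write g(θ) = θ⁵ + θ².
Roots in 𝔽_2: g(0) = 0 → root; g(1) = 0 → root.
Linear factors from roots: (θ), (θ + 1).
Complete factorization: g(θ) = (θ + 1)·(θ)^2·(θ² + θ + 1).
Factor degrees with multiplicity: 1 + 1 + 1 + 2 = 5.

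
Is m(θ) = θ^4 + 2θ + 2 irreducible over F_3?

Check for roots in F_3: m(0) = 2; m(1) = 2; m(2) = 1.
No roots, so no linear factors.
Monic irreducibles of degree 2 over GF(3): θ^2 + 1, θ^2 + θ + 2, θ^2 + 2θ + 2.
None of them divide m (all give nonzero remainder).
No irreducible factor of degree ≤ 2 exists, so m is irreducible over GF(3).

Yes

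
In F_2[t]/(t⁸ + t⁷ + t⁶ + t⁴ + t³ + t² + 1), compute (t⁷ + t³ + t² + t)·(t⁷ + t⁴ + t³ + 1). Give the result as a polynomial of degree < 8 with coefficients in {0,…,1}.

Multiply in F_2[t]: (t⁷ + t³ + t² + t)·(t⁷ + t⁴ + t³ + 1) = t¹⁴ + t¹¹ + t⁹ + t⁸ + t⁴ + t³ + t² + t.
Reduce using t⁸ ≡ t⁷ + t⁶ + t⁴ + t³ + t² + 1 (mod t⁸ + t⁷ + t⁶ + t⁴ + t³ + t² + 1).
Reduced: t⁷ + t³ + t.

t^7 + t^3 + t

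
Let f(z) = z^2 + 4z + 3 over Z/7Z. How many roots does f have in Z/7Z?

Evaluate at each of the 7 elements of Z/7Z:
f(0) = 3; f(1) = 1; f(2) = 1; f(3) = 3; f(4) = 0 → root; f(5) = 6; f(6) = 0 → root.
Roots: {4, 6}.

2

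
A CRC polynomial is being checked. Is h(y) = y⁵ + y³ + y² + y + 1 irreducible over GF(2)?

Yes

Check for roots in GF(2): h(0) = 1; h(1) = 1.
No roots, so no linear factors.
Monic irreducibles of degree 2 over GF(2): y² + y + 1.
None of them divide h (all give nonzero remainder).
No irreducible factor of degree ≤ 2 exists, so h is irreducible over GF(2).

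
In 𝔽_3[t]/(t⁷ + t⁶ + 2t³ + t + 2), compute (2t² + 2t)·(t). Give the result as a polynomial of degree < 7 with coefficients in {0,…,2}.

Multiply in 𝔽_3[t]: (2t² + 2t)·(t) = 2t³ + 2t².
Reduced: 2t³ + 2t².

2t^3 + 2t^2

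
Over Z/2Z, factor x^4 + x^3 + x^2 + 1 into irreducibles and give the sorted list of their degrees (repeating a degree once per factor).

1, 3

Write f(x) = x^4 + x^3 + x^2 + 1.
Roots in Z/2Z: f(0) = 1; f(1) = 0 → root.
Linear factors from roots: (x + 1).
Complete factorization: f(x) = (x + 1)·(x^3 + x + 1).
Factor degrees with multiplicity: 1 + 3 = 4.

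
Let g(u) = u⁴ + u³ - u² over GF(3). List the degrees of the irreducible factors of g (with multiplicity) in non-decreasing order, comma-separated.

1, 1, 2

Roots in GF(3): g(0) = 0 → root; g(1) = 1; g(2) = 2.
Linear factors from roots: (u).
Complete factorization: g(u) = (u)^2·(u² + u - 1).
Factor degrees with multiplicity: 1 + 1 + 2 = 4.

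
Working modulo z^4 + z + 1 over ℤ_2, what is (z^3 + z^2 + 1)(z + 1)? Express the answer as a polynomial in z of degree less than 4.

Multiply in ℤ_2[z]: (z^3 + z^2 + 1)·(z + 1) = z^4 + z^2 + z + 1.
Reduce using z^4 ≡ z + 1 (mod z^4 + z + 1).
Reduced: z^2.

z^2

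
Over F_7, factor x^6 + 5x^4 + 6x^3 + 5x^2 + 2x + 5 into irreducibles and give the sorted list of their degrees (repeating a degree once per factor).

Write f(x) = x^6 + 5x^4 + 6x^3 + 5x^2 + 2x + 5.
Complete factorization: f(x) = (x^6 + 5x^4 + 6x^3 + 5x^2 + 2x + 5).
Factor degrees with multiplicity: 6 = 6.

6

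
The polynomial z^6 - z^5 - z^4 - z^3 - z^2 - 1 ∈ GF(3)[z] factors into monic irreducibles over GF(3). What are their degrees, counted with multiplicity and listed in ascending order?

1, 2, 3

Write f(z) = z^6 - z^5 - z^4 - z^3 - z^2 - 1.
Roots in GF(3): f(0) = 2; f(1) = 2; f(2) = 0 → root.
Linear factors from roots: (z + 1).
Complete factorization: f(z) = (z + 1)·(z^2 - z - 1)·(z^3 - z^2 + z + 1).
Factor degrees with multiplicity: 1 + 2 + 3 = 6.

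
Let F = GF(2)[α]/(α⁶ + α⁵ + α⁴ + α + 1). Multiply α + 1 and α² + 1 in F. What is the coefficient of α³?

1

Multiply in GF(2)[α]: (α + 1)·(α² + 1) = α³ + α² + α + 1.
Reduced: α³ + α² + α + 1.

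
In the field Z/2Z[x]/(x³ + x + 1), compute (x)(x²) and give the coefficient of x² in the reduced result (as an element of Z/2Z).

Multiply in Z/2Z[x]: (x)·(x²) = x³.
Reduce using x³ ≡ x + 1 (mod x³ + x + 1).
Reduced: x + 1.

0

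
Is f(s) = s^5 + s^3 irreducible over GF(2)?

No

Check for roots in GF(2): f(0) = 0 → root; f(1) = 0 → root.
f(0) = 0, so (s) divides f(s); f is reducible.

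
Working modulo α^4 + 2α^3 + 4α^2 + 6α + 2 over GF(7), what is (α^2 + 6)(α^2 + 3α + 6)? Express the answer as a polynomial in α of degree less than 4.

Multiply in GF(7)[α]: (α^2 + 6)·(α^2 + 3α + 6) = α^4 + 3α^3 + 5α^2 + 4α + 1.
Reduce using α^4 ≡ 5α^3 + 3α^2 + α + 5 (mod α^4 + 2α^3 + 4α^2 + 6α + 2).
Reduced: α^3 + α^2 + 5α + 6.

α^3 + α^2 + 5α + 6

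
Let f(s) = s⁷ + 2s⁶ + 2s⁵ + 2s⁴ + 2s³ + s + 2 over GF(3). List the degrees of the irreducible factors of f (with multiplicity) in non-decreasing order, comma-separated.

1, 1, 2, 3

Roots in GF(3): f(0) = 2; f(1) = 0 → root; f(2) = 0 → root.
Linear factors from roots: (s + 2), (s + 1).
Complete factorization: f(s) = (s + 1)·(s + 2)·(s² + s + 2)·(s³ + s² + 2).
Factor degrees with multiplicity: 1 + 1 + 2 + 3 = 7.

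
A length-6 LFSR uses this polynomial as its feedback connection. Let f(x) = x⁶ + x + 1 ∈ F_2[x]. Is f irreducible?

Check for roots in F_2: f(0) = 1; f(1) = 1.
No roots, so no linear factors.
Monic irreducibles of degree 2 over GF(2): x² + x + 1.
None of them divide f (all give nonzero remainder).
Monic irreducibles of degree 3 over GF(2): x³ + x + 1, x³ + x² + 1.
None of them divide f (all give nonzero remainder).
No irreducible factor of degree ≤ 3 exists, so f is irreducible over GF(2).

Yes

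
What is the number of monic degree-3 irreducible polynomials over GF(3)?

Gauss's count: N_{3}(3) = (1/3) Σ_{d|3} μ(3/d)·3^d.
Divisors of 3: 1, 3; μ(3/d) for each: -1, 1.
Σ = − 3^1 + 3^3 = 24.
N = 24/3 = 8.

8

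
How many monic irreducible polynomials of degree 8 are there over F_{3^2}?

x^(9^8) − x is the product of all monic irreducibles of degree dividing 8; Möbius inversion gives N = (1/8) Σ μ(8/d)·9^d.
Divisors of 8: 1, 2, 4, 8; μ(8/d) for each: 0, 0, -1, 1.
Σ = − 9^4 + 9^8 = 43040160.
N = 43040160/8 = 5380020.

5380020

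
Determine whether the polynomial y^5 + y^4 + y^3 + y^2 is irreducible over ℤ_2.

Write g(y) = y^5 + y^4 + y^3 + y^2.
Check for roots in ℤ_2: g(0) = 0 → root; g(1) = 0 → root.
g(0) = 0, so (y) divides g(y); g is reducible.

No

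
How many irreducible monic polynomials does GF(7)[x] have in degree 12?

1153430600

x^(7^12) − x is the product of all monic irreducibles of degree dividing 12; Möbius inversion gives N = (1/12) Σ μ(12/d)·7^d.
Divisors of 12: 1, 2, 3, 4, 6, 12; μ(12/d) for each: 0, 1, 0, -1, -1, 1.
Σ = 7^2 − 7^4 − 7^6 + 7^12 = 13841167200.
N = 13841167200/12 = 1153430600.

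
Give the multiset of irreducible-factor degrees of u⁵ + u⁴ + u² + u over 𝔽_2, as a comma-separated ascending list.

1, 1, 1, 2

Write g(u) = u⁵ + u⁴ + u² + u.
Roots in 𝔽_2: g(0) = 0 → root; g(1) = 0 → root.
Linear factors from roots: (u), (u + 1).
Complete factorization: g(u) = (u)·(u + 1)^2·(u² + u + 1).
Factor degrees with multiplicity: 1 + 1 + 1 + 2 = 5.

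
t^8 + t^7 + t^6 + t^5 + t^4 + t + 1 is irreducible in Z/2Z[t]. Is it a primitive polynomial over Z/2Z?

Write f(t) = t^8 + t^7 + t^6 + t^5 + t^4 + t + 1.
|GF(2^8)^×| = 2^8 − 1 = 255. Prime factorization: 255 = 3·5·17.
f is primitive ⇔ t has order 255 in GF(2)[t]/(f), i.e. t^(255/q) ≠ 1 for each prime q | 255.
t^(85) mod f = t^6 + t^5 + t^4.
t^(51) mod f = 1
t^(15) mod f = t^7 + t^4 + t^3 + 1.
Since t^(51) = 1, the order of t divides 51 < 255; not primitive.

No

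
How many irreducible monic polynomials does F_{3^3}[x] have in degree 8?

The number of monic irreducibles of degree 8 over GF(27) is (1/8)·Σ_{d∣8} μ(8/d) 27^d.
Divisors of 8: 1, 2, 4, 8; μ(8/d) for each: 0, 0, -1, 1.
Σ = − 27^4 + 27^8 = 282429005040.
N = 282429005040/8 = 35303625630.

35303625630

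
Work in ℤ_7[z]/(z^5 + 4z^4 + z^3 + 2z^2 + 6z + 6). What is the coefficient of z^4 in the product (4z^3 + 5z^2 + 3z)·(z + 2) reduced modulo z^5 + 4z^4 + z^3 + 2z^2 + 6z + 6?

4

Multiply in ℤ_7[z]: (4z^3 + 5z^2 + 3z)·(z + 2) = 4z^4 + 6z^3 + 6z^2 + 6z.
Reduced: 4z^4 + 6z^3 + 6z^2 + 6z.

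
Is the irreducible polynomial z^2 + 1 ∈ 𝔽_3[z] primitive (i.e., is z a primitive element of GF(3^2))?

No

Write f(z) = z^2 + 1.
|GF(3^2)^×| = 3^2 − 1 = 8. Prime factorization: 8 = 2^3.
f is primitive ⇔ z has order 8 in GF(3)[z]/(f), i.e. z^(8/q) ≠ 1 for each prime q | 8.
z^(4) mod f = 1
Since z^(4) = 1, the order of z divides 4 < 8; not primitive.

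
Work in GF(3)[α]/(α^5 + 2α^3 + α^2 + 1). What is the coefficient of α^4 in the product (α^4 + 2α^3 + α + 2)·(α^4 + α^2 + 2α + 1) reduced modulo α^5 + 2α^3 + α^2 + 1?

1

Multiply in GF(3)[α]: (α^4 + 2α^3 + α + 2)·(α^4 + α^2 + 2α + 1) = α^8 + 2α^7 + α^6 + 2α^5 + α^4 + α^2 + 2α + 2.
Reduce using α^5 ≡ α^3 + 2α^2 + 2 (mod α^5 + 2α^3 + α^2 + 1).
Reduced: α^4 + 2α^2 + 2.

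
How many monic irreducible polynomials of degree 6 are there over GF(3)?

116

By the necklace-counting formula, N_3(6) = (1/6) Σ_{d|6} μ(6/d)·3^d.
Divisors of 6: 1, 2, 3, 6; μ(6/d) for each: 1, -1, -1, 1.
Σ = 3^1 − 3^2 − 3^3 + 3^6 = 696.
N = 696/6 = 116.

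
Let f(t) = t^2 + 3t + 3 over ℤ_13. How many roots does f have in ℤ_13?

Evaluate at each of the 13 elements of ℤ_13:
f(0) = 3; f(1) = 7; f(2) = 0 → root; f(3) = 8; f(4) = 5; f(5) = 4; f(6) = 5; f(7) = 8; f(8) = 0 → root; f(9) = 7; f(10) = 3; f(11) = 1; f(12) = 1.
Roots: {2, 8}.

2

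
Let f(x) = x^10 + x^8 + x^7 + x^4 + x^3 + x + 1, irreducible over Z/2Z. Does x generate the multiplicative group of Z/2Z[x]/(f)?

No

|GF(2^10)^×| = 2^10 − 1 = 1023. Prime factorization: 1023 = 3·11·31.
f is primitive ⇔ x has order 1023 in GF(2)[x]/(f), i.e. x^(1023/q) ≠ 1 for each prime q | 1023.
x^(341) mod f = 1
x^(93) mod f = x^9 + x^7 + x^2.
x^(33) mod f = x^7 + x^6 + x^4 + x^3 + x^2 + x + 1.
Since x^(341) = 1, the order of x divides 341 < 1023; not primitive.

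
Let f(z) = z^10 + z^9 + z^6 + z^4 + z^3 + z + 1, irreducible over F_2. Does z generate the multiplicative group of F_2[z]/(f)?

|GF(2^10)^×| = 2^10 − 1 = 1023. Prime factorization: 1023 = 3·11·31.
f is primitive ⇔ z has order 1023 in GF(2)[z]/(f), i.e. z^(1023/q) ≠ 1 for each prime q | 1023.
z^(341) mod f = z^7 + z^5 + z^3.
z^(93) mod f = z^9 + z^7 + z^6 + z^3 + z^2 + 1.
z^(33) mod f = z^9 + z^7 + z^6 + z^3 + z^2 + z + 1.
None equal 1, so z has full order 1023; f is primitive.

Yes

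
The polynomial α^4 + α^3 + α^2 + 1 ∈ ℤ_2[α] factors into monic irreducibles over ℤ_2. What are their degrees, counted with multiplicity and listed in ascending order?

1, 3

Write f(α) = α^4 + α^3 + α^2 + 1.
Roots in ℤ_2: f(0) = 1; f(1) = 0 → root.
Linear factors from roots: (α + 1).
Complete factorization: f(α) = (α + 1)·(α^3 + α + 1).
Factor degrees with multiplicity: 1 + 3 = 4.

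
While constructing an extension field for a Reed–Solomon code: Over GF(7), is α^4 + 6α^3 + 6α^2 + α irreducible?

No

Write h(α) = α^4 + 6α^3 + 6α^2 + α.
Check for roots in GF(7): h(0) = 0 → root; h(1) = 0 → root; h(2) = 6; h(3) = 6; h(4) = 5; h(5) = 4; h(6) = 0 → root.
h(0) = 0, so (α) divides h(α); h is reducible.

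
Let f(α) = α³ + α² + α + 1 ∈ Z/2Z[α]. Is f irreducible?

No

Check for roots in Z/2Z: f(0) = 1; f(1) = 0 → root.
f(1) = 0, so (α − 1) divides f(α); f is reducible.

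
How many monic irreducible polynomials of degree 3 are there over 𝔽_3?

8

By the necklace-counting formula, N_3(3) = (1/3) Σ_{d|3} μ(3/d)·3^d.
Divisors of 3: 1, 3; μ(3/d) for each: -1, 1.
Σ = − 3^1 + 3^3 = 24.
N = 24/3 = 8.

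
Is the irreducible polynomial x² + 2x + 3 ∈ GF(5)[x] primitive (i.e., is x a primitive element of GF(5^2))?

Write f(x) = x² + 2x + 3.
|GF(5^2)^×| = 5^2 − 1 = 24. Prime factorization: 24 = 2^3·3.
f is primitive ⇔ x has order 24 in GF(5)[x]/(f), i.e. x^(24/q) ≠ 1 for each prime q | 24.
x^(12) mod f = 4.
x^(8) mod f = 4x + 1.
None equal 1, so x has full order 24; f is primitive.

Yes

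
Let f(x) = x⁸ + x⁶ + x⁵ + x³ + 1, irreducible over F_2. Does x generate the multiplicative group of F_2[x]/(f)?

Yes

|GF(2^8)^×| = 2^8 − 1 = 255. Prime factorization: 255 = 3·5·17.
f is primitive ⇔ x has order 255 in GF(2)[x]/(f), i.e. x^(255/q) ≠ 1 for each prime q | 255.
x^(85) mod f = x⁶ + x⁵ + x⁴ + x³ + x² + x + 1.
x^(51) mod f = x⁶ + x⁵ + x⁴ + x³.
x^(15) mod f = x⁷ + x⁵ + x⁴ + x² + 1.
None equal 1, so x has full order 255; f is primitive.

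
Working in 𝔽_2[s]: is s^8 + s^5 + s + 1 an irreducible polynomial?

Write f(s) = s^8 + s^5 + s + 1.
Check for roots in 𝔽_2: f(0) = 1; f(1) = 0 → root.
f(1) = 0, so (s − 1) divides f(s); f is reducible.

No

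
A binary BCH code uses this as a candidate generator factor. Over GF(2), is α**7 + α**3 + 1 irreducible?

Yes

Write P(α) = α**7 + α**3 + 1.
Check for roots in GF(2): P(0) = 1; P(1) = 1.
No roots, so no linear factors.
Monic irreducibles of degree 2 over GF(2): α**2 + α + 1.
None of them divide P (all give nonzero remainder).
Monic irreducibles of degree 3 over GF(2): α**3 + α + 1, α**3 + α**2 + 1.
None of them divide P (all give nonzero remainder).
No irreducible factor of degree ≤ 3 exists, so P is irreducible over GF(2).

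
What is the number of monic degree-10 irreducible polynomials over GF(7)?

Gauss's count: N_{7}(10) = (1/10) Σ_{d|10} μ(10/d)·7^d.
Divisors of 10: 1, 2, 5, 10; μ(10/d) for each: 1, -1, -1, 1.
Σ = 7^1 − 7^2 − 7^5 + 7^10 = 282458400.
N = 282458400/10 = 28245840.

28245840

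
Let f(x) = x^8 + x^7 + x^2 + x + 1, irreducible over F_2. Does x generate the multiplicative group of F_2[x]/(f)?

Yes

|GF(2^8)^×| = 2^8 − 1 = 255. Prime factorization: 255 = 3·5·17.
f is primitive ⇔ x has order 255 in GF(2)[x]/(f), i.e. x^(255/q) ≠ 1 for each prime q | 255.
x^(85) mod f = x^7 + x^5 + x^3 + x.
x^(51) mod f = x^6 + x^5 + x^3 + x^2.
x^(15) mod f = x^7 + x^6 + x^5 + x^4 + x^2.
None equal 1, so x has full order 255; f is primitive.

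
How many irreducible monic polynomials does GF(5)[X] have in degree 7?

By the necklace-counting formula, N_5(7) = (1/7) Σ_{d|7} μ(7/d)·5^d.
Divisors of 7: 1, 7; μ(7/d) for each: -1, 1.
Σ = − 5^1 + 5^7 = 78120.
N = 78120/7 = 11160.

11160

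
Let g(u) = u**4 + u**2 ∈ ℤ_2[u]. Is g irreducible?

Check for roots in ℤ_2: g(0) = 0 → root; g(1) = 0 → root.
g(0) = 0, so (u) divides g(u); g is reducible.

No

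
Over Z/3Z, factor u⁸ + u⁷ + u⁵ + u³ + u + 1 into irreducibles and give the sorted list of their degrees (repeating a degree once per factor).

1, 1, 3, 3

Write g(u) = u⁸ + u⁷ + u⁵ + u³ + u + 1.
Roots in Z/3Z: g(0) = 1; g(1) = 0 → root; g(2) = 1.
Linear factors from roots: (u + 2).
Complete factorization: g(u) = (u + 2)^2·(u³ + u² + u + 2)·(u³ + 2u² + 2u + 2).
Factor degrees with multiplicity: 1 + 1 + 3 + 3 = 8.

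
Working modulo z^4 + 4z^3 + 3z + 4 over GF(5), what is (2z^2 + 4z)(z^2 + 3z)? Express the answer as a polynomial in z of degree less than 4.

2z^3 + 2z^2 + 4z + 2

Multiply in GF(5)[z]: (2z^2 + 4z)·(z^2 + 3z) = 2z^4 + 2z^2.
Reduce using z^4 ≡ z^3 + 2z + 1 (mod z^4 + 4z^3 + 3z + 4).
Reduced: 2z^3 + 2z^2 + 4z + 2.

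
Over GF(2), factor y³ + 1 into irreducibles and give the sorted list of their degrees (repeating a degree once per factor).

Write g(y) = y³ + 1.
Roots in GF(2): g(0) = 1; g(1) = 0 → root.
Linear factors from roots: (y + 1).
Complete factorization: g(y) = (y + 1)·(y² + y + 1).
Factor degrees with multiplicity: 1 + 2 = 3.

1, 2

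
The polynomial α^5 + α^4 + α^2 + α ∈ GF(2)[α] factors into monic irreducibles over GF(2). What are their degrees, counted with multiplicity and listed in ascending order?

1, 1, 1, 2

Write g(α) = α^5 + α^4 + α^2 + α.
Roots in GF(2): g(0) = 0 → root; g(1) = 0 → root.
Linear factors from roots: (α), (α + 1).
Complete factorization: g(α) = (α)·(α + 1)^2·(α^2 + α + 1).
Factor degrees with multiplicity: 1 + 1 + 1 + 2 = 5.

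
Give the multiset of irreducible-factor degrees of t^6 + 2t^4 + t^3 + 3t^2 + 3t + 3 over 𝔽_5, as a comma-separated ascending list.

1, 1, 2, 2

Write f(t) = t^6 + 2t^4 + t^3 + 3t^2 + 3t + 3.
Roots in 𝔽_5: f(0) = 3; f(1) = 3; f(2) = 0 → root; f(3) = 2; f(4) = 0 → root.
Linear factors from roots: (t + 3), (t + 1).
Complete factorization: f(t) = (t + 1)·(t + 3)·(t^2 + 3)·(t^2 + t + 2).
Factor degrees with multiplicity: 1 + 1 + 2 + 2 = 6.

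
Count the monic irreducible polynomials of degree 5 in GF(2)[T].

By the necklace-counting formula, N_2(5) = (1/5) Σ_{d|5} μ(5/d)·2^d.
Divisors of 5: 1, 5; μ(5/d) for each: -1, 1.
Σ = − 2^1 + 2^5 = 30.
N = 30/5 = 6.

6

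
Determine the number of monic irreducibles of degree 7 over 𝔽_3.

Gauss's count: N_{3}(7) = (1/7) Σ_{d|7} μ(7/d)·3^d.
Divisors of 7: 1, 7; μ(7/d) for each: -1, 1.
Σ = − 3^1 + 3^7 = 2184.
N = 2184/7 = 312.

312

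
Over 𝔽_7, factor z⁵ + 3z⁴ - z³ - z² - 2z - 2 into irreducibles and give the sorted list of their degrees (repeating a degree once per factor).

5

Write g(z) = z⁵ + 3z⁴ - z³ - z² - 2z - 2.
Complete factorization: g(z) = (z⁵ + 3z⁴ - z³ - z² - 2z - 2).
Factor degrees with multiplicity: 5 = 5.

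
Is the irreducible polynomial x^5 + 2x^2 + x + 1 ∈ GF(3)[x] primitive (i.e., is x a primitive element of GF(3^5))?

Write f(x) = x^5 + 2x^2 + x + 1.
|GF(3^5)^×| = 3^5 − 1 = 242. Prime factorization: 242 = 2·11^2.
f is primitive ⇔ x has order 242 in GF(3)[x]/(f), i.e. x^(242/q) ≠ 1 for each prime q | 242.
x^(121) mod f = 2.
x^(22) mod f = x^4 + x^3 + 2x^2 + x.
None equal 1, so x has full order 242; f is primitive.

Yes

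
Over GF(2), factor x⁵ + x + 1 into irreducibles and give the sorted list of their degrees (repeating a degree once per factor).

2, 3

Write h(x) = x⁵ + x + 1.
Roots in GF(2): h(0) = 1; h(1) = 1.
Complete factorization: h(x) = (x² + x + 1)·(x³ + x² + 1).
Factor degrees with multiplicity: 2 + 3 = 5.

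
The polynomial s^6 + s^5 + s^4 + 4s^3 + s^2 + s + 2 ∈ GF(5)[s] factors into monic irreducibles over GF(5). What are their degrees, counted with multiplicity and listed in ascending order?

Write h(s) = s^6 + s^5 + s^4 + 4s^3 + s^2 + s + 2.
Roots in GF(5): h(0) = 2; h(1) = 1; h(2) = 2; h(3) = 0 → root; h(4) = 4.
Linear factors from roots: (s + 2).
Complete factorization: h(s) = (s + 2)·(s^2 + s + 1)·(s^3 + 3s^2 + 4s + 1).
Factor degrees with multiplicity: 1 + 2 + 3 = 6.

1, 2, 3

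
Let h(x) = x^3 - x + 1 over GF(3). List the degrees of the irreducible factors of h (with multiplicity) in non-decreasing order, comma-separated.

3

Roots in GF(3): h(0) = 1; h(1) = 1; h(2) = 1.
Complete factorization: h(x) = (x^3 - x + 1).
Factor degrees with multiplicity: 3 = 3.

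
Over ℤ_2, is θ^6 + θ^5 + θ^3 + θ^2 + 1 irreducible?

Yes

Write P(θ) = θ^6 + θ^5 + θ^3 + θ^2 + 1.
Check for roots in ℤ_2: P(0) = 1; P(1) = 1.
No roots, so no linear factors.
Monic irreducibles of degree 2 over GF(2): θ^2 + θ + 1.
None of them divide P (all give nonzero remainder).
Monic irreducibles of degree 3 over GF(2): θ^3 + θ + 1, θ^3 + θ^2 + 1.
None of them divide P (all give nonzero remainder).
No irreducible factor of degree ≤ 3 exists, so P is irreducible over GF(2).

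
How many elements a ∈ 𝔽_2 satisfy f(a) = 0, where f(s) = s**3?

Evaluate at each of the 2 elements of 𝔽_2:
f(0) = 0 → root; f(1) = 1.
Roots: {0}.

1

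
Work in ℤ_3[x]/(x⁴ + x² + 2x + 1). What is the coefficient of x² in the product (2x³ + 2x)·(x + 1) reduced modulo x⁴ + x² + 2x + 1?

0

Multiply in ℤ_3[x]: (2x³ + 2x)·(x + 1) = 2x⁴ + 2x³ + 2x² + 2x.
Reduce using x⁴ ≡ 2x² + x + 2 (mod x⁴ + x² + 2x + 1).
Reduced: 2x³ + x + 1.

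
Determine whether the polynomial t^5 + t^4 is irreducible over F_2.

No

Write h(t) = t^5 + t^4.
Check for roots in F_2: h(0) = 0 → root; h(1) = 0 → root.
h(0) = 0, so (t) divides h(t); h is reducible.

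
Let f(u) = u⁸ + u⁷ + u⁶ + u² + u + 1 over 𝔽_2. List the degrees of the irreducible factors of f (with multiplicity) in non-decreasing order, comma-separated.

Roots in 𝔽_2: f(0) = 1; f(1) = 0 → root.
Linear factors from roots: (u + 1).
Complete factorization: f(u) = (u + 1)^2·(u² + u + 1)^3.
Factor degrees with multiplicity: 1 + 1 + 2 + 2 + 2 = 8.

1, 1, 2, 2, 2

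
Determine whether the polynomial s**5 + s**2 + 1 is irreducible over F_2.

Yes

Write f(s) = s**5 + s**2 + 1.
Check for roots in F_2: f(0) = 1; f(1) = 1.
No roots, so no linear factors.
Monic irreducibles of degree 2 over GF(2): s**2 + s + 1.
None of them divide f (all give nonzero remainder).
No irreducible factor of degree ≤ 2 exists, so f is irreducible over GF(2).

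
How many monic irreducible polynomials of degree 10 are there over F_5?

976248

x^(5^10) − x is the product of all monic irreducibles of degree dividing 10; Möbius inversion gives N = (1/10) Σ μ(10/d)·5^d.
Divisors of 10: 1, 2, 5, 10; μ(10/d) for each: 1, -1, -1, 1.
Σ = 5^1 − 5^2 − 5^5 + 5^10 = 9762480.
N = 9762480/10 = 976248.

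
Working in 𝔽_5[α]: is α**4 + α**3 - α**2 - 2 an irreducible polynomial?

Write P(α) = α**4 + α**3 - α**2 - 2.
Check for roots in 𝔽_5: P(0) = 3; P(1) = 4; P(2) = 3; P(3) = 2; P(4) = 2.
No roots, so no linear factors.
Degree-2 irreducible divisors: test the 10 monic irreducibles of degree 2 over GF(5).
α**2 + 2α - 1 divides P: P(α) = (α**2 + 2α - 1)·(α**2 - α + 2).

No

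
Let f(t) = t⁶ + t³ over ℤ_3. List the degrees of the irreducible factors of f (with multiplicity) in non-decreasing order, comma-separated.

1, 1, 1, 1, 1, 1

Roots in ℤ_3: f(0) = 0 → root; f(1) = 2; f(2) = 0 → root.
Linear factors from roots: (t), (t + 1).
Complete factorization: f(t) = (t)^3·(t + 1)^3.
Factor degrees with multiplicity: 1 + 1 + 1 + 1 + 1 + 1 = 6.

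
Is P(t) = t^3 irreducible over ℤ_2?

No

Check for roots in ℤ_2: P(0) = 0 → root; P(1) = 1.
P(0) = 0, so (t) divides P(t); P is reducible.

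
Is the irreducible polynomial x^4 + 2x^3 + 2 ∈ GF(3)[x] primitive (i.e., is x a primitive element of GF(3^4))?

Yes

Write f(x) = x^4 + 2x^3 + 2.
|GF(3^4)^×| = 3^4 − 1 = 80. Prime factorization: 80 = 2^4·5.
f is primitive ⇔ x has order 80 in GF(3)[x]/(f), i.e. x^(80/q) ≠ 1 for each prime q | 80.
x^(40) mod f = 2.
x^(16) mod f = 2x^2 + x + 2.
None equal 1, so x has full order 80; f is primitive.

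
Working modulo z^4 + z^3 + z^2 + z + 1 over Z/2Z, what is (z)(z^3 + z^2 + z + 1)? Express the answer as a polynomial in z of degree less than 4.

Multiply in Z/2Z[z]: (z)·(z^3 + z^2 + z + 1) = z^4 + z^3 + z^2 + z.
Reduce using z^4 ≡ z^3 + z^2 + z + 1 (mod z^4 + z^3 + z^2 + z + 1).
Reduced: 1.

1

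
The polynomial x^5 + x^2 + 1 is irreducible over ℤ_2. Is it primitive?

Yes

Write f(x) = x^5 + x^2 + 1.
|GF(2^5)^×| = 2^5 − 1 = 31. Prime factorization: 31 = 31.
f is primitive ⇔ x has order 31 in GF(2)[x]/(f), i.e. x^(31/q) ≠ 1 for each prime q | 31.
x^(1) mod f = x.
None equal 1, so x has full order 31; f is primitive.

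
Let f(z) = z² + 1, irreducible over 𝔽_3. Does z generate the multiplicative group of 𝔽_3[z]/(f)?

No

|GF(3^2)^×| = 3^2 − 1 = 8. Prime factorization: 8 = 2^3.
f is primitive ⇔ z has order 8 in GF(3)[z]/(f), i.e. z^(8/q) ≠ 1 for each prime q | 8.
z^(4) mod f = 1
Since z^(4) = 1, the order of z divides 4 < 8; not primitive.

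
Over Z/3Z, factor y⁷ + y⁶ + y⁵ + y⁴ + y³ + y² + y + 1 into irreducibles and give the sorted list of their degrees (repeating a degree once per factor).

1, 2, 2, 2

Write f(y) = y⁷ + y⁶ + y⁵ + y⁴ + y³ + y² + y + 1.
Roots in Z/3Z: f(0) = 1; f(1) = 2; f(2) = 0 → root.
Linear factors from roots: (y + 1).
Complete factorization: f(y) = (y + 1)·(y² + 1)·(y² + y + 2)·(y² + 2y + 2).
Factor degrees with multiplicity: 1 + 2 + 2 + 2 = 7.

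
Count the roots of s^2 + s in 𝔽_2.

Write h(s) = s^2 + s.
Evaluate at each of the 2 elements of 𝔽_2:
h(0) = 0 → root; h(1) = 0 → root.
Roots: {0, 1}.

2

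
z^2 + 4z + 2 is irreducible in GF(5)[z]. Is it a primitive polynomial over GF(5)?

Write f(z) = z^2 + 4z + 2.
|GF(5^2)^×| = 5^2 − 1 = 24. Prime factorization: 24 = 2^3·3.
f is primitive ⇔ z has order 24 in GF(5)[z]/(f), i.e. z^(24/q) ≠ 1 for each prime q | 24.
z^(12) mod f = 4.
z^(8) mod f = 2z + 1.
None equal 1, so z has full order 24; f is primitive.

Yes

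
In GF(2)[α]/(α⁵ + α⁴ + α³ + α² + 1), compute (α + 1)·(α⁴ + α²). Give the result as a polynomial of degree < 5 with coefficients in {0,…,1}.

Multiply in GF(2)[α]: (α + 1)·(α⁴ + α²) = α⁵ + α⁴ + α³ + α².
Reduce using α⁵ ≡ α⁴ + α³ + α² + 1 (mod α⁵ + α⁴ + α³ + α² + 1).
Reduced: 1.

1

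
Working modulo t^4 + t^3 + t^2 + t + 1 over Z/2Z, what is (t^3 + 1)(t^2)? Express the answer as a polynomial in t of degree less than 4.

t^2 + 1

Multiply in Z/2Z[t]: (t^3 + 1)·(t^2) = t^5 + t^2.
Reduce using t^4 ≡ t^3 + t^2 + t + 1 (mod t^4 + t^3 + t^2 + t + 1).
Reduced: t^2 + 1.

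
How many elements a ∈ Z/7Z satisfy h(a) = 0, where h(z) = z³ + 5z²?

2

Evaluate at each of the 7 elements of Z/7Z:
h(0) = 0 → root; h(1) = 6; h(2) = 0 → root; h(3) = 2; h(4) = 4; h(5) = 5; h(6) = 4.
Roots: {0, 2}.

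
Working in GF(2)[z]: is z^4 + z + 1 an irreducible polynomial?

Write g(z) = z^4 + z + 1.
Check for roots in GF(2): g(0) = 1; g(1) = 1.
No roots, so no linear factors.
Monic irreducibles of degree 2 over GF(2): z^2 + z + 1.
None of them divide g (all give nonzero remainder).
No irreducible factor of degree ≤ 2 exists, so g is irreducible over GF(2).

Yes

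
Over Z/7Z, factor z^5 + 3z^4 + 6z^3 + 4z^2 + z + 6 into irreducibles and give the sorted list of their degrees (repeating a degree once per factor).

1, 1, 3

Write h(z) = z^5 + 3z^4 + 6z^3 + 4z^2 + z + 6.
Linear factors from roots: (z + 6), (z + 4).
Complete factorization: h(z) = (z + 4)·(z + 6)·(z^3 + 3z + 2).
Factor degrees with multiplicity: 1 + 1 + 3 = 5.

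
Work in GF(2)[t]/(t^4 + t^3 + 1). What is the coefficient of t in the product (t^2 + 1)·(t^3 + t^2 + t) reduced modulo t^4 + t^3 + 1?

0

Multiply in GF(2)[t]: (t^2 + 1)·(t^3 + t^2 + t) = t^5 + t^4 + t^2 + t.
Reduce using t^4 ≡ t^3 + 1 (mod t^4 + t^3 + 1).
Reduced: t^2.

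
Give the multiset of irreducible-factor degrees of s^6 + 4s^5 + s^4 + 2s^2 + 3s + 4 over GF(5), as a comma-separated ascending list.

1, 2, 3

Write g(s) = s^6 + 4s^5 + s^4 + 2s^2 + 3s + 4.
Roots in GF(5): g(0) = 4; g(1) = 0 → root; g(2) = 1; g(3) = 3; g(4) = 1.
Linear factors from roots: (s + 4).
Complete factorization: g(s) = (s + 4)·(s^2 + s + 2)·(s^3 + 4s^2 + 3).
Factor degrees with multiplicity: 1 + 2 + 3 = 6.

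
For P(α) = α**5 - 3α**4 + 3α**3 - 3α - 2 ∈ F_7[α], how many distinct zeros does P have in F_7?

3

Evaluate at each of the 7 elements of F_7:
P(0) = 5; P(1) = 3; P(2) = 0 → root; P(3) = 0 → root; P(4) = 0 → root; P(5) = 5; P(6) = 1.
Roots: {2, 3, 4}.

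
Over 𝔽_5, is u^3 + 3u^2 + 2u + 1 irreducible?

Write P(u) = u^3 + 3u^2 + 2u + 1.
Check for roots in 𝔽_5: P(0) = 1; P(1) = 2; P(2) = 0 → root; P(3) = 1; P(4) = 1.
P(2) = 0, so (u − 2) divides P(u); P is reducible.

No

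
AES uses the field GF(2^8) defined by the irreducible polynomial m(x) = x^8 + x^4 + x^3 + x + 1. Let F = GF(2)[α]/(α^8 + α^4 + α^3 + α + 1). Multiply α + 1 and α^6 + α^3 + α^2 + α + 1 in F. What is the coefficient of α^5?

Multiply in GF(2)[α]: (α + 1)·(α^6 + α^3 + α^2 + α + 1) = α^7 + α^6 + α^4 + 1.
Reduced: α^7 + α^6 + α^4 + 1.

0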